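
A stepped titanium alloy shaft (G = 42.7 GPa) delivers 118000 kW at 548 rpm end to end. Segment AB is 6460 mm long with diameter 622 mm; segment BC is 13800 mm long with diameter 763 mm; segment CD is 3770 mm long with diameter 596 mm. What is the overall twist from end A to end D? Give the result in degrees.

ω = 2π·548/60 = 57.39 rad/s, so T = P/ω = 118000×10³ / 57.39 = 2.056e6 N·m.
J_AB = π(0.622)⁴/32 = 0.0147 m⁴; J_BC = π(0.763)⁴/32 = 0.0333 m⁴; J_CD = π(0.596)⁴/32 = 0.0124 m⁴.
θ = (T/G)·Σ L_i/J_i = (2.056e6/42.7×10⁹)·(6.46/0.0147 + 13.8/0.0333 + 3.77/0.0124) = 0.05580 rad.

3.20°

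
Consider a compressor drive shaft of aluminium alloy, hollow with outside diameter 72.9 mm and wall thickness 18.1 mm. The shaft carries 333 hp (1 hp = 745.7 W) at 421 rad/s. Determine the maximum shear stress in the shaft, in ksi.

1.20 ksi

ω = 421 rad/s, so T = P/ω = 333×745.7 / 421.0 = 589.8 N·m.
J = π(d_o⁴ − d_i⁴)/32 = π(0.0729⁴ − 0.0367⁴)/32 = 2.595×10^-6 m⁴.
τ_max = T·r/J = 589.8 × 0.0365 / 2.595×10^-6 = 8.286×10^6 Pa.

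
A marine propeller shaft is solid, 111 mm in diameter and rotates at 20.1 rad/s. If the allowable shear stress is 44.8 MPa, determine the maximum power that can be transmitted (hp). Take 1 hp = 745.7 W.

324 hp

J = πd⁴/32 = π(0.111)⁴/32 = 1.490×10^-5 m⁴.
T_max = τ_allow·J/r = 4.48×10^7 × 1.490×10^-5 / 0.0555 = 12030 N·m.
ω = 20.1 rad/s, so P_max = T_max·ω = 2.418×10^5 W.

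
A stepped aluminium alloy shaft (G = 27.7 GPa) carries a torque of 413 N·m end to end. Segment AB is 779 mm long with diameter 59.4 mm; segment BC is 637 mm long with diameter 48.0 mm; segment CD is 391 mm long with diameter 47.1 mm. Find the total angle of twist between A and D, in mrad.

J_AB = π(0.0594)⁴/32 = 1.22×10^-6 m⁴; J_BC = π(0.0480)⁴/32 = 5.21×10^-7 m⁴; J_CD = π(0.0471)⁴/32 = 4.83×10^-7 m⁴.
θ = (T/G)·Σ L_i/J_i = (413.0/27.7×10⁹)·(0.779/1.22×10^-6 + 0.637/5.21×10^-7 + 0.391/4.83×10^-7) = 0.03979 rad.

39.8 mrad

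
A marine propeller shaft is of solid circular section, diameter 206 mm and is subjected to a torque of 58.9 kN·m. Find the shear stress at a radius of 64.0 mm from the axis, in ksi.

3.09 ksi

J = πd⁴/32 = π(0.206)⁴/32 = 1.768×10^-4 m⁴.
Shear stress varies linearly with radius: τ = T·r/J = 58900 × 0.0640 / 1.768×10^-4 = 2.132×10^7 Pa.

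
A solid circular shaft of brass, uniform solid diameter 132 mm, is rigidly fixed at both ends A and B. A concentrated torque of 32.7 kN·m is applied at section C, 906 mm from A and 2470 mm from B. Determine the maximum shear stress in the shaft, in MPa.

53.0 MPa

With uniform GJ and both ends fixed, compatibility θ_AC = θ_CB gives T_A·a = T_B·b, together with T_A + T_B = T₀.
T_A = T₀·b/(a+b) = 32700·2470/3376 = 23920 N·m; T_B = 8776 N·m.
τ in each portion: τ_AC = 5.30×10^7 Pa, τ_CB = 1.94×10^7 Pa; maximum is in AC.
τ_max = T_AC·r/J = 23920·0.0660/2.98×10^-5 = 5.298×10^7 Pa.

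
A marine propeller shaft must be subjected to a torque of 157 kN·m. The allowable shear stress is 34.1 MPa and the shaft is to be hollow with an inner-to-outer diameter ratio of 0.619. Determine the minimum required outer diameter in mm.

For a hollow shaft with d_i/d_o = 0.619: τ_max = 16T/(π d_o³ (1−k⁴)), so d_o = [16T/(π τ_allow (1−k⁴))]^(1/3) = [16·157000/(π·3.41×10^7·0.8532)]^(1/3) = 0.3018 m.

302 mm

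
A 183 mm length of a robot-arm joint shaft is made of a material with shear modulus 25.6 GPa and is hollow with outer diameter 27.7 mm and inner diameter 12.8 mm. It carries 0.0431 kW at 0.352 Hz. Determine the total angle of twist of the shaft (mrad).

ω = 2π·0.352 = 2.212 rad/s, so T = P/ω = 0.0431×10³ / 2.212 = 19.49 N·m.
J = π(d_o⁴ − d_i⁴)/32 = π(0.0277⁴ − 0.0128⁴)/32 = 5.516×10^-8 m⁴.
θ = T·L/(G·J) = 19.49 × 0.183 / (25.6×10⁹ × 5.516×10^-8) = 2.525×10^-3 rad.

2.53 mrad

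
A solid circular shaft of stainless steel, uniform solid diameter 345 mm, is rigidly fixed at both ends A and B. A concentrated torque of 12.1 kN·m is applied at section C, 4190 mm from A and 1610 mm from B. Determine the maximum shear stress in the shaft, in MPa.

1.08 MPa

With uniform GJ and both ends fixed, compatibility θ_AC = θ_CB gives T_A·a = T_B·b, together with T_A + T_B = T₀.
T_A = T₀·b/(a+b) = 12100·1610/5800 = 3359 N·m; T_B = 8741 N·m.
τ in each portion: τ_AC = 4.17×10^5 Pa, τ_CB = 1.08×10^6 Pa; maximum is in CB.
τ_max = T_CB·r/J = 8741·0.172/1.39×10^-3 = 1.084×10^6 Pa.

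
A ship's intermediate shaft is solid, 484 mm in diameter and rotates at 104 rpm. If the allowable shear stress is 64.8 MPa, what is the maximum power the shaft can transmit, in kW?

15700 kW

J = πd⁴/32 = π(0.484)⁴/32 = 5.387×10^-3 m⁴.
T_max = τ_allow·J/r = 6.48×10^7 × 5.387×10^-3 / 0.242 = 1.443e6 N·m.
ω = 2π·104/60 = 10.89 rad/s, so P_max = T_max·ω = 1.571×10^7 W.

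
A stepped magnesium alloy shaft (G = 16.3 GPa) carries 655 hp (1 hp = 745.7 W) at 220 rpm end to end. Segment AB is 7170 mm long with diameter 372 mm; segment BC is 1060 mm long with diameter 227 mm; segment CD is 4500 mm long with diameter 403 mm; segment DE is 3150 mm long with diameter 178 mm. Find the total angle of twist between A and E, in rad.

ω = 2π·220/60 = 23.04 rad/s, so T = P/ω = 655×745.7 / 23.04 = 21200 N·m.
J_AB = π(0.372)⁴/32 = 1.88×10^-3 m⁴; J_BC = π(0.227)⁴/32 = 2.61×10^-4 m⁴; J_CD = π(0.403)⁴/32 = 2.59×10^-3 m⁴; J_DE = π(0.178)⁴/32 = 9.86×10^-5 m⁴.
θ = (T/G)·Σ L_i/J_i = (21200/16.3×10⁹)·(7.17/1.88×10^-3 + 1.06/2.61×10^-4 + 4.50/2.59×10^-3 + 3.15/9.86×10^-5) = 0.05408 rad.

0.0541 rad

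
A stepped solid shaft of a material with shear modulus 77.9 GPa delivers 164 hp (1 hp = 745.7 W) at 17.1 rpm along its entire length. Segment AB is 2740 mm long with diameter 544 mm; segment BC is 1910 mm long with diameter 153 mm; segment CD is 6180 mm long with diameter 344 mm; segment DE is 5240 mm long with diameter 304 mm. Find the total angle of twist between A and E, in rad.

0.0408 rad

ω = 2π·17.1/60 = 1.791 rad/s, so T = P/ω = 164×745.7 / 1.791 = 68290 N·m.
J_AB = π(0.544)⁴/32 = 8.60×10^-3 m⁴; J_BC = π(0.153)⁴/32 = 5.38×10^-5 m⁴; J_CD = π(0.344)⁴/32 = 1.37×10^-3 m⁴; J_DE = π(0.304)⁴/32 = 8.38×10^-4 m⁴.
θ = (T/G)·Σ L_i/J_i = (68290/77.9×10⁹)·(2.74/8.60×10^-3 + 1.91/5.38×10^-5 + 6.18/1.37×10^-3 + 5.24/8.38×10^-4) = 0.04082 rad.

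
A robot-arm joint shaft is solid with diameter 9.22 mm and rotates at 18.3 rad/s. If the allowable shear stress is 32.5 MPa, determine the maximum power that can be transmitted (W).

91.5 W

J = πd⁴/32 = π(0.00922)⁴/32 = 7.095×10^-10 m⁴.
T_max = τ_allow·J/r = 3.25×10^7 × 7.095×10^-10 / 0.00461 = 5.002 N·m.
ω = 18.3 rad/s, so P_max = T_max·ω = 91.53 W.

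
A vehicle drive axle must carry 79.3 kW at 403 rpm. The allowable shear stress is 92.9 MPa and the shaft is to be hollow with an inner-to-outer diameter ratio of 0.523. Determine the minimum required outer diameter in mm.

48.1 mm

ω = 2π·403/60 = 42.20 rad/s, so T = P/ω = 79.3×10³ / 42.20 = 1879 N·m.
For a hollow shaft with d_i/d_o = 0.523: τ_max = 16T/(π d_o³ (1−k⁴)), so d_o = [16T/(π τ_allow (1−k⁴))]^(1/3) = [16·1879/(π·9.29×10^7·0.9252)]^(1/3) = 0.04811 m.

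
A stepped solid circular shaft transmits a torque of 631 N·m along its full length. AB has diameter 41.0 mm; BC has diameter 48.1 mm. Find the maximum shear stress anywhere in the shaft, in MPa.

46.6 MPa

Under the same torque, τ_max = 16T/(πd³) is largest where d is smallest — segment AB (d = 41.0 mm).
τ_max = 16·631.0/(π·(0.0410)³) = 4.663×10^7 Pa.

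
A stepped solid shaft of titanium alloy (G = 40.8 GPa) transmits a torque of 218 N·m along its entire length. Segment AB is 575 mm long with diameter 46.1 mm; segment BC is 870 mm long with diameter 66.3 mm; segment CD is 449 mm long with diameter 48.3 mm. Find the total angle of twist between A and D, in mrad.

13.9 mrad

J_AB = π(0.0461)⁴/32 = 4.43×10^-7 m⁴; J_BC = π(0.0663)⁴/32 = 1.90×10^-6 m⁴; J_CD = π(0.0483)⁴/32 = 5.34×10^-7 m⁴.
θ = (T/G)·Σ L_i/J_i = (218.0/40.8×10⁹)·(0.575/4.43×10^-7 + 0.870/1.90×10^-6 + 0.449/5.34×10^-7) = 0.01387 rad.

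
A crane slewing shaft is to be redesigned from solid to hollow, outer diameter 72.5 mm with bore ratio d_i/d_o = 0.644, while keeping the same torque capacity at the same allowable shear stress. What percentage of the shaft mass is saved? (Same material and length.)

Equal τ_max and T ⇒ the solid shaft needs d_s³ = d_o³(1−k⁴), so d_s = 72.5·(1−0.644⁴)^(1/3) = 68.08 mm.
Area ratio A_h/A_s = d_o²(1−k²)/d_s² = (1−k²)/(1−k⁴)^(2/3) = 0.6637.
Mass saving = 1 − 0.6637 = 33.6 %.

33.6 %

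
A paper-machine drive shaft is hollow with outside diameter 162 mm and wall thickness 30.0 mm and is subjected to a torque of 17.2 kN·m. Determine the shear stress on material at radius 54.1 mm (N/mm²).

16.3 N/mm²

J = π(d_o⁴ − d_i⁴)/32 = π(0.162⁴ − 0.102⁴)/32 = 5.699×10^-5 m⁴.
Shear stress varies linearly with radius: τ = T·r/J = 17200 × 0.0541 / 5.699×10^-5 = 1.633×10^7 Pa.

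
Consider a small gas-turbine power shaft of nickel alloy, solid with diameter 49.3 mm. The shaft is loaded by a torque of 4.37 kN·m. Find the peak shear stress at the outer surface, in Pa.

1.86e8 Pa

J = πd⁴/32 = π(0.0493)⁴/32 = 5.799×10^-7 m⁴.
τ_max = T·r/J = 4370 × 0.0246 / 5.799×10^-7 = 1.857×10^8 Pa.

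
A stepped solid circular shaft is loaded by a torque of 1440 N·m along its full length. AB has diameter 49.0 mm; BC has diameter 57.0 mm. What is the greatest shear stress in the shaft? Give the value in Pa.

6.23e7 Pa

Under the same torque, τ_max = 16T/(πd³) is largest where d is smallest — segment AB (d = 49.0 mm).
τ_max = 16·1440/(π·(0.0490)³) = 6.234×10^7 Pa.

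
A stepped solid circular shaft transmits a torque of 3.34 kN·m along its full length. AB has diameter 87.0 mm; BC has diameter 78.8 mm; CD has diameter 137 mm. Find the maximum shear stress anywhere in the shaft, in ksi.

Under the same torque, τ_max = 16T/(πd³) is largest where d is smallest — segment BC (d = 78.8 mm).
τ_max = 16·3340/(π·(0.0788)³) = 3.476×10^7 Pa.

5.04 ksi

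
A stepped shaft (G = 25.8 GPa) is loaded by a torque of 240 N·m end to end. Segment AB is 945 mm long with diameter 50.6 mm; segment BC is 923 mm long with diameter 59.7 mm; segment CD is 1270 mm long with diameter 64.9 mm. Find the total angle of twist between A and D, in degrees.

1.57°

J_AB = π(0.0506)⁴/32 = 6.44×10^-7 m⁴; J_BC = π(0.0597)⁴/32 = 1.25×10^-6 m⁴; J_CD = π(0.0649)⁴/32 = 1.74×10^-6 m⁴.
θ = (T/G)·Σ L_i/J_i = (240.0/25.8×10⁹)·(0.945/6.44×10^-7 + 0.923/1.25×10^-6 + 1.27/1.74×10^-6) = 0.02733 rad.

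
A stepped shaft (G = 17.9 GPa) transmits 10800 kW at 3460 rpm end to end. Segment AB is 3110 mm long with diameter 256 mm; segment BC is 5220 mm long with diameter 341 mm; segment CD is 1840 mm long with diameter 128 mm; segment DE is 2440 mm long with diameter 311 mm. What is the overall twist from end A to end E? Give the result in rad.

0.140 rad

ω = 2π·3460/60 = 362.3 rad/s, so T = P/ω = 10800×10³ / 362.3 = 29810 N·m.
J_AB = π(0.256)⁴/32 = 4.22×10^-4 m⁴; J_BC = π(0.341)⁴/32 = 1.33×10^-3 m⁴; J_CD = π(0.128)⁴/32 = 2.64×10^-5 m⁴; J_DE = π(0.311)⁴/32 = 9.18×10^-4 m⁴.
θ = (T/G)·Σ L_i/J_i = (29810/17.9×10⁹)·(3.11/4.22×10^-4 + 5.22/1.33×10^-3 + 1.84/2.64×10^-5 + 2.44/9.18×10^-4) = 0.1395 rad.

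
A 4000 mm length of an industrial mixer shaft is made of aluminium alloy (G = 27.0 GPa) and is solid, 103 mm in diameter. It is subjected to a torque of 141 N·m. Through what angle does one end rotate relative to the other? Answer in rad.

J = πd⁴/32 = π(0.103)⁴/32 = 1.105×10^-5 m⁴.
θ = T·L/(G·J) = 141.0 × 4.00 / (27.0×10⁹ × 1.105×10^-5) = 1.890×10^-3 rad.

0.00189 rad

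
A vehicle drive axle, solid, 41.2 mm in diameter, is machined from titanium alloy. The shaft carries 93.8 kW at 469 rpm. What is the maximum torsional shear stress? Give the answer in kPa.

139000 kPa

ω = 2π·469/60 = 49.11 rad/s, so T = P/ω = 93.8×10³ / 49.11 = 1910 N·m.
J = πd⁴/32 = π(0.0412)⁴/32 = 2.829×10^-7 m⁴.
τ_max = T·r/J = 1910 × 0.0206 / 2.829×10^-7 = 1.391×10^8 Pa.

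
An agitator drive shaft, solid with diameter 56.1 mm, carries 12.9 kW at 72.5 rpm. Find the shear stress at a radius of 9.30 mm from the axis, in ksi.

2.36 ksi

ω = 2π·72.5/60 = 7.592 rad/s, so T = P/ω = 12.9×10³ / 7.592 = 1699 N·m.
J = πd⁴/32 = π(0.0561)⁴/32 = 9.724×10^-7 m⁴.
Shear stress varies linearly with radius: τ = T·r/J = 1699 × 0.00930 / 9.724×10^-7 = 1.625×10^7 Pa.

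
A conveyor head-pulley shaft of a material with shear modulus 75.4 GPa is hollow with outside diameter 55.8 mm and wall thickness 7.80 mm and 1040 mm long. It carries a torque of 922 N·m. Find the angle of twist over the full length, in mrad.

18.3 mrad

J = π(d_o⁴ − d_i⁴)/32 = π(0.0558⁴ − 0.0402⁴)/32 = 6.954×10^-7 m⁴.
θ = T·L/(G·J) = 922.0 × 1.04 / (75.4×10⁹ × 6.954×10^-7) = 0.01829 rad.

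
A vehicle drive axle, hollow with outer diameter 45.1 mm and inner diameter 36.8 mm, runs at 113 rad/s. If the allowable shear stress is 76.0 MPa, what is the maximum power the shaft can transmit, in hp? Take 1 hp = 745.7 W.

115 hp

J = π(d_o⁴ − d_i⁴)/32 = π(0.0451⁴ − 0.0368⁴)/32 = 2.261×10^-7 m⁴.
T_max = τ_allow·J/r = 7.60×10^7 × 2.261×10^-7 / 0.0226 = 762.1 N·m.
ω = 113 rad/s, so P_max = T_max·ω = 8.612×10^4 W.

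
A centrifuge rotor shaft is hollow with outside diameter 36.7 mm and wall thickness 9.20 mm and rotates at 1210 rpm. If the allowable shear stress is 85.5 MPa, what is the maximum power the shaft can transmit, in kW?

98.6 kW

J = π(d_o⁴ − d_i⁴)/32 = π(0.0367⁴ − 0.0183⁴)/32 = 1.671×10^-7 m⁴.
T_max = τ_allow·J/r = 8.55×10^7 × 1.671×10^-7 / 0.0184 = 778.5 N·m.
ω = 2π·1210/60 = 126.7 rad/s, so P_max = T_max·ω = 9.865×10^4 W.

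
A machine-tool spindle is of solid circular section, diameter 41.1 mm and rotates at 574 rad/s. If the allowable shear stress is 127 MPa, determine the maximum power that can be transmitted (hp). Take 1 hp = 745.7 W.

1330 hp

J = πd⁴/32 = π(0.0411)⁴/32 = 2.801×10^-7 m⁴.
T_max = τ_allow·J/r = 1.27×10^8 × 2.801×10^-7 / 0.0206 = 1731 N·m.
ω = 574 rad/s, so P_max = T_max·ω = 9.937×10^5 W.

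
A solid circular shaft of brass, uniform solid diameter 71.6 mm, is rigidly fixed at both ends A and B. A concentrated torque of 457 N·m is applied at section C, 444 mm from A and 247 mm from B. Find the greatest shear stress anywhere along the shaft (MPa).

With uniform GJ and both ends fixed, compatibility θ_AC = θ_CB gives T_A·a = T_B·b, together with T_A + T_B = T₀.
T_A = T₀·b/(a+b) = 457.0·247/691.0 = 163.4 N·m; T_B = 293.6 N·m.
τ in each portion: τ_AC = 2.27×10^6 Pa, τ_CB = 4.07×10^6 Pa; maximum is in CB.
τ_max = T_CB·r/J = 293.6·0.0358/2.58×10^-6 = 4.074×10^6 Pa.

4.07 MPa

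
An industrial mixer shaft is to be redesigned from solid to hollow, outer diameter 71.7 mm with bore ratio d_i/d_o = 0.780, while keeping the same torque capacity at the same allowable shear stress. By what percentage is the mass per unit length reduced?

Equal τ_max and T ⇒ the solid shaft needs d_s³ = d_o³(1−k⁴), so d_s = 71.7·(1−0.780⁴)^(1/3) = 61.46 mm.
Area ratio A_h/A_s = d_o²(1−k²)/d_s² = (1−k²)/(1−k⁴)^(2/3) = 0.5329.
Mass saving = 1 − 0.5329 = 46.7 %.

46.7 %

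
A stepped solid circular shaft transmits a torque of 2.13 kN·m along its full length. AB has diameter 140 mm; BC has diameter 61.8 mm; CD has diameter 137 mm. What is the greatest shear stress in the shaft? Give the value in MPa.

46.0 MPa

Under the same torque, τ_max = 16T/(πd³) is largest where d is smallest — segment BC (d = 61.8 mm).
τ_max = 16·2130/(π·(0.0618)³) = 4.596×10^7 Pa.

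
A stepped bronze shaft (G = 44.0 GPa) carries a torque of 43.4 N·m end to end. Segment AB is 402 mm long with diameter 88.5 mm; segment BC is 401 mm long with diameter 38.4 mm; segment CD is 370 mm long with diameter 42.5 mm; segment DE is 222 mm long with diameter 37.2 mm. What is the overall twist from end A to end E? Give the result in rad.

0.00422 rad

J_AB = π(0.0885)⁴/32 = 6.02×10^-6 m⁴; J_BC = π(0.0384)⁴/32 = 2.13×10^-7 m⁴; J_CD = π(0.0425)⁴/32 = 3.20×10^-7 m⁴; J_DE = π(0.0372)⁴/32 = 1.88×10^-7 m⁴.
θ = (T/G)·Σ L_i/J_i = (43.40/44.0×10⁹)·(0.402/6.02×10^-6 + 0.401/2.13×10^-7 + 0.370/3.20×10^-7 + 0.222/1.88×10^-7) = 4.223×10^-3 rad.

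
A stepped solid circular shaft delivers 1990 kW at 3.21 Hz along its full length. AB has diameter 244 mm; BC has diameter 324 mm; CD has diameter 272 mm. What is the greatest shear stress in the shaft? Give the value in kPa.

ω = 2π·3.21 = 20.17 rad/s, so T = P/ω = 1990×10³ / 20.17 = 98670 N·m.
Under the same torque, τ_max = 16T/(πd³) is largest where d is smallest — segment AB (d = 244 mm).
τ_max = 16·98670/(π·(0.244)³) = 3.459×10^7 Pa.

34600 kPa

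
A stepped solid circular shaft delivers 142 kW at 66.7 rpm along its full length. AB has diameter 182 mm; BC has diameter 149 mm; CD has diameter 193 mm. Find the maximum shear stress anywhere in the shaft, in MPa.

31.3 MPa

ω = 2π·66.7/60 = 6.985 rad/s, so T = P/ω = 142×10³ / 6.985 = 20330 N·m.
Under the same torque, τ_max = 16T/(πd³) is largest where d is smallest — segment BC (d = 149 mm).
τ_max = 16·20330/(π·(0.149)³) = 3.130×10^7 Pa.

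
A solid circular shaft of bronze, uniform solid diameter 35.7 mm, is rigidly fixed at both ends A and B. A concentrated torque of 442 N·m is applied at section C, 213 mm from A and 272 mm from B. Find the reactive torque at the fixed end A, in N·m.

With uniform GJ and both ends fixed, compatibility θ_AC = θ_CB gives T_A·a = T_B·b, together with T_A + T_B = T₀.
T_A = T₀·b/(a+b) = 442.0·272/485.0 = 247.9 N·m; T_B = 194.1 N·m.

248 N·m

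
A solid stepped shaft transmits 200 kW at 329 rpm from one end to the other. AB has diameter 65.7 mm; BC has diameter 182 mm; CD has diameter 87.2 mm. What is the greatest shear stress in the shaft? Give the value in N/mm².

ω = 2π·329/60 = 34.45 rad/s, so T = P/ω = 200×10³ / 34.45 = 5805 N·m.
Under the same torque, τ_max = 16T/(πd³) is largest where d is smallest — segment AB (d = 65.7 mm).
τ_max = 16·5805/(π·(0.0657)³) = 1.043×10^8 Pa.

104 N/mm²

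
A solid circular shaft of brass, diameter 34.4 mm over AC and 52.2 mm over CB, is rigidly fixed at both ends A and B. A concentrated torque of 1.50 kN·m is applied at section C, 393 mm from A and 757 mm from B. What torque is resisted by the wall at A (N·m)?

Compatibility: T_A·a/J_AC = T_B·b/J_CB with T_A + T_B = T₀.
J_AC = 1.37×10^-7 m⁴, J_CB = 7.29×10^-7 m⁴, so T_A = T₀·(J_AC/a)/((J_AC/a)+(J_CB/b)) = 399.7 N·m, T_B = 1100 N·m.

400 N·m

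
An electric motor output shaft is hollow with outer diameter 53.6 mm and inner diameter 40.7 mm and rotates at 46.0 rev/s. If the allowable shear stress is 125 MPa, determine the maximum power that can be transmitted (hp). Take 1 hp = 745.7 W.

J = π(d_o⁴ − d_i⁴)/32 = π(0.0536⁴ − 0.0407⁴)/32 = 5.409×10^-7 m⁴.
T_max = τ_allow·J/r = 1.25×10^8 × 5.409×10^-7 / 0.0268 = 2523 N·m.
ω = 2π·46.0 = 289.0 rad/s, so P_max = T_max·ω = 7.292×10^5 W.

978 hp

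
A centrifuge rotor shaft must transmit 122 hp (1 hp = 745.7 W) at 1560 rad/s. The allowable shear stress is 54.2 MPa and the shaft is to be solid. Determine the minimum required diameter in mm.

ω = 1560 rad/s, so T = P/ω = 122×745.7 / 1560 = 58.32 N·m.
For a solid shaft τ_max = 16T/(πd³), so d = (16T/(π τ_allow))^(1/3) = (16·58.32/(π·5.42×10^7))^(1/3) = 0.01763 m.

17.6 mm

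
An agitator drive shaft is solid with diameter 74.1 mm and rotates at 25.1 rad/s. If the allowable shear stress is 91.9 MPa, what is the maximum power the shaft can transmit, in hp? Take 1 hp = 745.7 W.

J = πd⁴/32 = π(0.0741)⁴/32 = 2.960×10^-6 m⁴.
T_max = τ_allow·J/r = 9.19×10^7 × 2.960×10^-6 / 0.0370 = 7342 N·m.
ω = 25.1 rad/s, so P_max = T_max·ω = 1.843×10^5 W.

247 hp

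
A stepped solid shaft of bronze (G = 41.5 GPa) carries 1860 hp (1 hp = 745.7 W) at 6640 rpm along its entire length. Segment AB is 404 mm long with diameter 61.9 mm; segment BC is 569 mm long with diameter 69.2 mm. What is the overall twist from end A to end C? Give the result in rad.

ω = 2π·6640/60 = 695.3 rad/s, so T = P/ω = 1860×745.7 / 695.3 = 1995 N·m.
J_AB = π(0.0619)⁴/32 = 1.44×10^-6 m⁴; J_BC = π(0.0692)⁴/32 = 2.25×10^-6 m⁴.
θ = (T/G)·Σ L_i/J_i = (1995/41.5×10⁹)·(0.404/1.44×10^-6 + 0.569/2.25×10^-6) = 0.02562 rad.

0.0256 rad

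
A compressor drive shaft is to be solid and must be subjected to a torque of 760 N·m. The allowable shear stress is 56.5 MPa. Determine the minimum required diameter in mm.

For a solid shaft τ_max = 16T/(πd³), so d = (16T/(π τ_allow))^(1/3) = (16·760.0/(π·5.65×10^7))^(1/3) = 0.04092 m.

40.9 mm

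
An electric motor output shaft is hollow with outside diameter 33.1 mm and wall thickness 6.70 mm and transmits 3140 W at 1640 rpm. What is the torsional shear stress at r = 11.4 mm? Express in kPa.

2020 kPa

ω = 2π·1640/60 = 171.7 rad/s, so T = P/ω = 3140 / 171.7 = 18.28 N·m.
J = π(d_o⁴ − d_i⁴)/32 = π(0.0331⁴ − 0.0197⁴)/32 = 1.031×10^-7 m⁴.
Shear stress varies linearly with radius: τ = T·r/J = 18.28 × 0.0114 / 1.031×10^-7 = 2.022×10^6 Pa.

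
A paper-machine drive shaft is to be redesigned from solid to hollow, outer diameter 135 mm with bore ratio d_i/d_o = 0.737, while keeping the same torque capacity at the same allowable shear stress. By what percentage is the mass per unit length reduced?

42.3 %

Equal τ_max and T ⇒ the solid shaft needs d_s³ = d_o³(1−k⁴), so d_s = 135·(1−0.737⁴)^(1/3) = 120.1 mm.
Area ratio A_h/A_s = d_o²(1−k²)/d_s² = (1−k²)/(1−k⁴)^(2/3) = 0.5767.
Mass saving = 1 − 0.5767 = 42.3 %.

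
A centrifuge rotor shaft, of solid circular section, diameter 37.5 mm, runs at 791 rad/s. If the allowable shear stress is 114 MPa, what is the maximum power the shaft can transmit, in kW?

934 kW

J = πd⁴/32 = π(0.0375)⁴/32 = 1.941×10^-7 m⁴.
T_max = τ_allow·J/r = 1.14×10^8 × 1.941×10^-7 / 0.0187 = 1180 N·m.
ω = 791 rad/s, so P_max = T_max·ω = 9.337×10^5 W.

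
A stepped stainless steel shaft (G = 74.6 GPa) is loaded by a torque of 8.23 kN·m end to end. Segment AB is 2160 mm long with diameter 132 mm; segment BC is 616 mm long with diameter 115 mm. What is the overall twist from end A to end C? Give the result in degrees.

J_AB = π(0.132)⁴/32 = 2.98×10^-5 m⁴; J_BC = π(0.115)⁴/32 = 1.72×10^-5 m⁴.
θ = (T/G)·Σ L_i/J_i = (8230/74.6×10⁹)·(2.16/2.98×10^-5 + 0.616/1.72×10^-5) = 0.01195 rad.

0.685°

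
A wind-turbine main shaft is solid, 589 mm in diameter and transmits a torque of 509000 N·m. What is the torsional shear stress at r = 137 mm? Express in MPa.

5.90 MPa

J = πd⁴/32 = π(0.589)⁴/32 = 0.01182 m⁴.
Shear stress varies linearly with radius: τ = T·r/J = 509000 × 0.137 / 0.01182 = 5.902×10^6 Pa.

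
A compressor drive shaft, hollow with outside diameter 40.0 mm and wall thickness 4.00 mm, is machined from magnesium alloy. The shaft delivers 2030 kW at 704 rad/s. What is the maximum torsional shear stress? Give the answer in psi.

56400 psi

ω = 704 rad/s, so T = P/ω = 2030×10³ / 704.0 = 2884 N·m.
J = π(d_o⁴ − d_i⁴)/32 = π(0.0400⁴ − 0.0320⁴)/32 = 1.484×10^-7 m⁴.
τ_max = T·r/J = 2884 × 0.0200 / 1.484×10^-7 = 3.887×10^8 Pa.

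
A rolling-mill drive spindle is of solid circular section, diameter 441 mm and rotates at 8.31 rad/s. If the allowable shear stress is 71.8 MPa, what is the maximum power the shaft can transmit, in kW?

J = πd⁴/32 = π(0.441)⁴/32 = 3.713×10^-3 m⁴.
T_max = τ_allow·J/r = 7.18×10^7 × 3.713×10^-3 / 0.221 = 1.209e6 N·m.
ω = 8.31 rad/s, so P_max = T_max·ω = 1.005×10^7 W.

10000 kW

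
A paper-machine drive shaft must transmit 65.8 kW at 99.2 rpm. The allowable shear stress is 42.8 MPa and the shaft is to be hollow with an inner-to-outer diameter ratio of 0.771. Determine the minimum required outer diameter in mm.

ω = 2π·99.2/60 = 10.39 rad/s, so T = P/ω = 65.8×10³ / 10.39 = 6334 N·m.
For a hollow shaft with d_i/d_o = 0.771: τ_max = 16T/(π d_o³ (1−k⁴)), so d_o = [16T/(π τ_allow (1−k⁴))]^(1/3) = [16·6334/(π·4.28×10^7·0.6466)]^(1/3) = 0.1052 m.

105 mm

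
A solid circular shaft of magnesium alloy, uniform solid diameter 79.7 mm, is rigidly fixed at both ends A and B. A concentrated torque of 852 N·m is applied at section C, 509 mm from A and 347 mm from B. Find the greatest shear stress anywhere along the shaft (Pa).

With uniform GJ and both ends fixed, compatibility θ_AC = θ_CB gives T_A·a = T_B·b, together with T_A + T_B = T₀.
T_A = T₀·b/(a+b) = 852.0·347/856.0 = 345.4 N·m; T_B = 506.6 N·m.
τ in each portion: τ_AC = 3.47×10^6 Pa, τ_CB = 5.10×10^6 Pa; maximum is in CB.
τ_max = T_CB·r/J = 506.6·0.0399/3.96×10^-6 = 5.097×10^6 Pa.

5.10e6 Pa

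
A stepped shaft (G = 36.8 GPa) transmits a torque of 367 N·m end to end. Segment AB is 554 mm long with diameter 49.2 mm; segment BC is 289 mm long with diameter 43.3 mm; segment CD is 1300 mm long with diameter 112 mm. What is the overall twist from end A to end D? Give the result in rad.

0.0188 rad

J_AB = π(0.0492)⁴/32 = 5.75×10^-7 m⁴; J_BC = π(0.0433)⁴/32 = 3.45×10^-7 m⁴; J_CD = π(0.112)⁴/32 = 1.54×10^-5 m⁴.
θ = (T/G)·Σ L_i/J_i = (367.0/36.8×10⁹)·(0.554/5.75×10^-7 + 0.289/3.45×10^-7 + 1.30/1.54×10^-5) = 0.01880 rad.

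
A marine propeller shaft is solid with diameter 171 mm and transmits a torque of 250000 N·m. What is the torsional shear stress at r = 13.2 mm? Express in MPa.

J = πd⁴/32 = π(0.171)⁴/32 = 8.394×10^-5 m⁴.
Shear stress varies linearly with radius: τ = T·r/J = 250000 × 0.0132 / 8.394×10^-5 = 3.931×10^7 Pa.

39.3 MPa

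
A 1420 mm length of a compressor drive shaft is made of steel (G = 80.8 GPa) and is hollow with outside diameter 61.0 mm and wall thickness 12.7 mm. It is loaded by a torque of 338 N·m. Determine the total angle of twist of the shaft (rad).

J = π(d_o⁴ − d_i⁴)/32 = π(0.0610⁴ − 0.0356⁴)/32 = 1.202×10^-6 m⁴.
θ = T·L/(G·J) = 338.0 × 1.42 / (80.8×10⁹ × 1.202×10^-6) = 4.943×10^-3 rad.

0.00494 rad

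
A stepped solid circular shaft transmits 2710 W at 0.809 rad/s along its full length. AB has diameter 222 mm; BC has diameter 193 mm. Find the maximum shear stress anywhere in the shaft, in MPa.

ω = 0.809 rad/s, so T = P/ω = 2710 / 0.8090 = 3350 N·m.
Under the same torque, τ_max = 16T/(πd³) is largest where d is smallest — segment BC (d = 193 mm).
τ_max = 16·3350/(π·(0.193)³) = 2.373×10^6 Pa.

2.37 MPa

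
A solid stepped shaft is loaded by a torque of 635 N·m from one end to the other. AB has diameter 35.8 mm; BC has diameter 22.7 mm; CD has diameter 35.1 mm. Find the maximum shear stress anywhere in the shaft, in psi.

40100 psi

Under the same torque, τ_max = 16T/(πd³) is largest where d is smallest — segment BC (d = 22.7 mm).
τ_max = 16·635.0/(π·(0.0227)³) = 2.765×10^8 Pa.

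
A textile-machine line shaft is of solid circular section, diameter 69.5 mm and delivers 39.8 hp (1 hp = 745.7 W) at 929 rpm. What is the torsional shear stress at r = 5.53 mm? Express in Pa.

737000 Pa

ω = 2π·929/60 = 97.28 rad/s, so T = P/ω = 39.8×745.7 / 97.28 = 305.1 N·m.
J = πd⁴/32 = π(0.0695)⁴/32 = 2.291×10^-6 m⁴.
Shear stress varies linearly with radius: τ = T·r/J = 305.1 × 0.00553 / 2.291×10^-6 = 7.365×10^5 Pa.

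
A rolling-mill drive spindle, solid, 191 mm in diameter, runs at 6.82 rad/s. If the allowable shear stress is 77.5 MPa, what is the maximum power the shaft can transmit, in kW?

723 kW

J = πd⁴/32 = π(0.191)⁴/32 = 1.307×10^-4 m⁴.
T_max = τ_allow·J/r = 7.75×10^7 × 1.307×10^-4 / 0.0955 = 106000 N·m.
ω = 6.82 rad/s, so P_max = T_max·ω = 7.231×10^5 W.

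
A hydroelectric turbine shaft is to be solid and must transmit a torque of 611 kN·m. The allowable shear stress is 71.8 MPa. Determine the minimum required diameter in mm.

351 mm

For a solid shaft τ_max = 16T/(πd³), so d = (16T/(π τ_allow))^(1/3) = (16·611000/(π·7.18×10^7))^(1/3) = 0.3513 m.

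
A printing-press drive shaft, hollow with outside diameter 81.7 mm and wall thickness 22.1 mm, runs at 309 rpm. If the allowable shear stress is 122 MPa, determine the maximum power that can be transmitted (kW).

J = π(d_o⁴ − d_i⁴)/32 = π(0.0817⁴ − 0.0375⁴)/32 = 4.180×10^-6 m⁴.
T_max = τ_allow·J/r = 1.22×10^8 × 4.180×10^-6 / 0.0409 = 12480 N·m.
ω = 2π·309/60 = 32.36 rad/s, so P_max = T_max·ω = 4.039×10^5 W.

404 kW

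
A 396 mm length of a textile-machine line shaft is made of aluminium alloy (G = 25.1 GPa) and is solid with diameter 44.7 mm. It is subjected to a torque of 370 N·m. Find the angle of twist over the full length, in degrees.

0.853°

J = πd⁴/32 = π(0.0447)⁴/32 = 3.919×10^-7 m⁴.
θ = T·L/(G·J) = 370.0 × 0.396 / (25.1×10⁹ × 3.919×10^-7) = 0.01489 rad.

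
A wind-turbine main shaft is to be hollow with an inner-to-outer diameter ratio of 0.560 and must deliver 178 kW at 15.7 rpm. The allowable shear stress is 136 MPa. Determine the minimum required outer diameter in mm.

165 mm

ω = 2π·15.7/60 = 1.644 rad/s, so T = P/ω = 178×10³ / 1.644 = 108300 N·m.
For a hollow shaft with d_i/d_o = 0.560: τ_max = 16T/(π d_o³ (1−k⁴)), so d_o = [16T/(π τ_allow (1−k⁴))]^(1/3) = [16·108300/(π·1.36×10^8·0.9017)]^(1/3) = 0.1651 m.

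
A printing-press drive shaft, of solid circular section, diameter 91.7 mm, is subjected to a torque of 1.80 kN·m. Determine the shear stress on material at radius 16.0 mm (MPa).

J = πd⁴/32 = π(0.0917)⁴/32 = 6.942×10^-6 m⁴.
Shear stress varies linearly with radius: τ = T·r/J = 1800 × 0.0160 / 6.942×10^-6 = 4.149×10^6 Pa.

4.15 MPa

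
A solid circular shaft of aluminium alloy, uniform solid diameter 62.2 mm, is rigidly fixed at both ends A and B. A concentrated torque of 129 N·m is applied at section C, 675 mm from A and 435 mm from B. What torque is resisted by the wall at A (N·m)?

With uniform GJ and both ends fixed, compatibility θ_AC = θ_CB gives T_A·a = T_B·b, together with T_A + T_B = T₀.
T_A = T₀·b/(a+b) = 129.0·435/1110 = 50.55 N·m; T_B = 78.45 N·m.

50.6 N·m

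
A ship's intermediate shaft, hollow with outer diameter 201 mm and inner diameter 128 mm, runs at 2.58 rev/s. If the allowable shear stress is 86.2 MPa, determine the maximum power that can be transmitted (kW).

J = π(d_o⁴ − d_i⁴)/32 = π(0.201⁴ − 0.128⁴)/32 = 1.339×10^-4 m⁴.
T_max = τ_allow·J/r = 8.62×10^7 × 1.339×10^-4 / 0.101 = 114800 N·m.
ω = 2π·2.58 = 16.21 rad/s, so P_max = T_max·ω = 1.862×10^6 W.

1860 kW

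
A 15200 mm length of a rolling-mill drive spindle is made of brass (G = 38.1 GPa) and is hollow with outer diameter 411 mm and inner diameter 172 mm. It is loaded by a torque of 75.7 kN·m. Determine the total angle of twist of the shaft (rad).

J = π(d_o⁴ − d_i⁴)/32 = π(0.411⁴ − 0.172⁴)/32 = 2.715×10^-3 m⁴.
θ = T·L/(G·J) = 75700 × 15.2 / (38.1×10⁹ × 2.715×10^-3) = 0.01112 rad.

0.0111 rad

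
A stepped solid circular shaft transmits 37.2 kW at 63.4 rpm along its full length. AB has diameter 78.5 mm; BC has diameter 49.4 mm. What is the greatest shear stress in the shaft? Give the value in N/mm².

ω = 2π·63.4/60 = 6.639 rad/s, so T = P/ω = 37.2×10³ / 6.639 = 5603 N·m.
Under the same torque, τ_max = 16T/(πd³) is largest where d is smallest — segment BC (d = 49.4 mm).
τ_max = 16·5603/(π·(0.0494)³) = 2.367×10^8 Pa.

237 N/mm²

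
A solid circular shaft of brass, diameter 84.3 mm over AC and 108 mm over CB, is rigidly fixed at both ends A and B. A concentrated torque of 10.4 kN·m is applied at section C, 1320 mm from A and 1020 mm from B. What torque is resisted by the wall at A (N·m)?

Compatibility: T_A·a/J_AC = T_B·b/J_CB with T_A + T_B = T₀.
J_AC = 4.96×10^-6 m⁴, J_CB = 1.34×10^-5 m⁴, so T_A = T₀·(J_AC/a)/((J_AC/a)+(J_CB/b)) = 2318 N·m, T_B = 8082 N·m.

2320 N·m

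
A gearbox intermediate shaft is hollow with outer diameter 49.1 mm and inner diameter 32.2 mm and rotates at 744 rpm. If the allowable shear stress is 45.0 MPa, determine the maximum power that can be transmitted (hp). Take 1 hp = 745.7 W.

89.1 hp

J = π(d_o⁴ − d_i⁴)/32 = π(0.0491⁴ − 0.0322⁴)/32 = 4.651×10^-7 m⁴.
T_max = τ_allow·J/r = 4.50×10^7 × 4.651×10^-7 / 0.0246 = 852.4 N·m.
ω = 2π·744/60 = 77.91 rad/s, so P_max = T_max·ω = 6.641×10^4 W.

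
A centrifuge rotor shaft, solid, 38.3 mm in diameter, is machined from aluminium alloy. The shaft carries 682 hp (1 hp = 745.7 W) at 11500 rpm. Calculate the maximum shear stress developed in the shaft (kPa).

38300 kPa

ω = 2π·11500/60 = 1204 rad/s, so T = P/ω = 682×745.7 / 1204 = 422.3 N·m.
J = πd⁴/32 = π(0.0383)⁴/32 = 2.112×10^-7 m⁴.
τ_max = T·r/J = 422.3 × 0.0191 / 2.112×10^-7 = 3.828×10^7 Pa.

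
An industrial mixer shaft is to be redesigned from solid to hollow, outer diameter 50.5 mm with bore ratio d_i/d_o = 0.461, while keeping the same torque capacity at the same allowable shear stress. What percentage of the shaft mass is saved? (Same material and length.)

Equal τ_max and T ⇒ the solid shaft needs d_s³ = d_o³(1−k⁴), so d_s = 50.5·(1−0.461⁴)^(1/3) = 49.73 mm.
Area ratio A_h/A_s = d_o²(1−k²)/d_s² = (1−k²)/(1−k⁴)^(2/3) = 0.8121.
Mass saving = 1 − 0.8121 = 18.8 %.

18.8 %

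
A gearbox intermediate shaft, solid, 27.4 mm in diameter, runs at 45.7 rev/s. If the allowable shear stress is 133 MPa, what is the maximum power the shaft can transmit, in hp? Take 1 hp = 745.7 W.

J = πd⁴/32 = π(0.0274)⁴/32 = 5.534×10^-8 m⁴.
T_max = τ_allow·J/r = 1.33×10^8 × 5.534×10^-8 / 0.0137 = 537.2 N·m.
ω = 2π·45.7 = 287.1 rad/s, so P_max = T_max·ω = 1.543×10^5 W.

207 hp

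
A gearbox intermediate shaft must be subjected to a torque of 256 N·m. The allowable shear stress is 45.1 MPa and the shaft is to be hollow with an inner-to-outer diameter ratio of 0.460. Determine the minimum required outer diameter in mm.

31.2 mm

For a hollow shaft with d_i/d_o = 0.460: τ_max = 16T/(π d_o³ (1−k⁴)), so d_o = [16T/(π τ_allow (1−k⁴))]^(1/3) = [16·256.0/(π·4.51×10^7·0.9552)]^(1/3) = 0.03116 m.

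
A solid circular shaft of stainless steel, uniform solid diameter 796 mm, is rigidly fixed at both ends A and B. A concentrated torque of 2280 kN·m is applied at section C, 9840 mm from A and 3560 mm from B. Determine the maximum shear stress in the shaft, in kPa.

With uniform GJ and both ends fixed, compatibility θ_AC = θ_CB gives T_A·a = T_B·b, together with T_A + T_B = T₀.
T_A = T₀·b/(a+b) = 2.280e6·3560/13400 = 605700 N·m; T_B = 1.674e6 N·m.
τ in each portion: τ_AC = 6.12×10^6 Pa, τ_CB = 1.69×10^7 Pa; maximum is in CB.
τ_max = T_CB·r/J = 1.674e6·0.398/0.0394 = 1.691×10^7 Pa.

16900 kPa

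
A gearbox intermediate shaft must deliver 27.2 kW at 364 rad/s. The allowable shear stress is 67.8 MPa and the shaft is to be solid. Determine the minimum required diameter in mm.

17.8 mm

ω = 364 rad/s, so T = P/ω = 27.2×10³ / 364.0 = 74.73 N·m.
For a solid shaft τ_max = 16T/(πd³), so d = (16T/(π τ_allow))^(1/3) = (16·74.73/(π·6.78×10^7))^(1/3) = 0.01777 m.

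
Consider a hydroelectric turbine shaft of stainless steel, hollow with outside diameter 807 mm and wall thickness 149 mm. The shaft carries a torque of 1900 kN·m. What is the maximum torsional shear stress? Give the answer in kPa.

21900 kPa

J = π(d_o⁴ − d_i⁴)/32 = π(0.807⁴ − 0.509⁴)/32 = 0.03505 m⁴.
τ_max = T·r/J = 1.900e6 × 0.404 / 0.03505 = 2.187×10^7 Pa.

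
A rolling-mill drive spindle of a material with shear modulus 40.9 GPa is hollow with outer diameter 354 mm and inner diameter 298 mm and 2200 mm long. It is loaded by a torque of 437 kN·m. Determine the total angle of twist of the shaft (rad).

0.0306 rad

J = π(d_o⁴ − d_i⁴)/32 = π(0.354⁴ − 0.298⁴)/32 = 7.675×10^-4 m⁴.
θ = T·L/(G·J) = 437000 × 2.20 / (40.9×10⁹ × 7.675×10^-4) = 0.03063 rad.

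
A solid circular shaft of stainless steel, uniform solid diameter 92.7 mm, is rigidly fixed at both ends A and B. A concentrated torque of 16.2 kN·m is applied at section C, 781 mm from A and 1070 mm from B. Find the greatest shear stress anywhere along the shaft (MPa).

With uniform GJ and both ends fixed, compatibility θ_AC = θ_CB gives T_A·a = T_B·b, together with T_A + T_B = T₀.
T_A = T₀·b/(a+b) = 16200·1070/1851 = 9365 N·m; T_B = 6835 N·m.
τ in each portion: τ_AC = 5.99×10^7 Pa, τ_CB = 4.37×10^7 Pa; maximum is in AC.
τ_max = T_AC·r/J = 9365·0.0464/7.25×10^-6 = 5.987×10^7 Pa.

59.9 MPa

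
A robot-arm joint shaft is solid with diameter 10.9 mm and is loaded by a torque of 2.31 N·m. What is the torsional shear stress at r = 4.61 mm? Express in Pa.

J = πd⁴/32 = π(0.0109)⁴/32 = 1.386×10^-9 m⁴.
Shear stress varies linearly with radius: τ = T·r/J = 2.310 × 0.00461 / 1.386×10^-9 = 7.684×10^6 Pa.

7.68e6 Pa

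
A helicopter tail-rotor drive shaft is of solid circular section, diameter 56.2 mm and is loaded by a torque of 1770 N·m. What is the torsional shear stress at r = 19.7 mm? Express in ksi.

J = πd⁴/32 = π(0.0562)⁴/32 = 9.794×10^-7 m⁴.
Shear stress varies linearly with radius: τ = T·r/J = 1770 × 0.0197 / 9.794×10^-7 = 3.560×10^7 Pa.

5.16 ksi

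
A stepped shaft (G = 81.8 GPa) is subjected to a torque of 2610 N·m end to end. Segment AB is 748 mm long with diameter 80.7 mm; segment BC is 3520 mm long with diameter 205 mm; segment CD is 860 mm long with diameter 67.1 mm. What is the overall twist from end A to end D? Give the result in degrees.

1.16°

J_AB = π(0.0807)⁴/32 = 4.16×10^-6 m⁴; J_BC = π(0.205)⁴/32 = 1.73×10^-4 m⁴; J_CD = π(0.0671)⁴/32 = 1.99×10^-6 m⁴.
θ = (T/G)·Σ L_i/J_i = (2610/81.8×10⁹)·(0.748/4.16×10^-6 + 3.52/1.73×10^-4 + 0.860/1.99×10^-6) = 0.02017 rad.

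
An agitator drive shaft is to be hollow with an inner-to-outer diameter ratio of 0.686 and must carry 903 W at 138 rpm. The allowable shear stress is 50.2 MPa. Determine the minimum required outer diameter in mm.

20.1 mm

ω = 2π·138/60 = 14.45 rad/s, so T = P/ω = 903 / 14.45 = 62.49 N·m.
For a hollow shaft with d_i/d_o = 0.686: τ_max = 16T/(π d_o³ (1−k⁴)), so d_o = [16T/(π τ_allow (1−k⁴))]^(1/3) = [16·62.49/(π·5.02×10^7·0.7785)]^(1/3) = 0.02012 m.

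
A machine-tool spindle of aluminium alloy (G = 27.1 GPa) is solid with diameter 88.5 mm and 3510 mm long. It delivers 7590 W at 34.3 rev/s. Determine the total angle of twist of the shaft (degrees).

ω = 2π·34.3 = 215.5 rad/s, so T = P/ω = 7590 / 215.5 = 35.22 N·m.
J = πd⁴/32 = π(0.0885)⁴/32 = 6.022×10^-6 m⁴.
θ = T·L/(G·J) = 35.22 × 3.51 / (27.1×10⁹ × 6.022×10^-6) = 7.574×10^-4 rad.

0.0434°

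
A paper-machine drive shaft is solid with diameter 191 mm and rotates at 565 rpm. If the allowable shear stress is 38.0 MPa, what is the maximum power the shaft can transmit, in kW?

J = πd⁴/32 = π(0.191)⁴/32 = 1.307×10^-4 m⁴.
T_max = τ_allow·J/r = 3.80×10^7 × 1.307×10^-4 / 0.0955 = 51990 N·m.
ω = 2π·565/60 = 59.17 rad/s, so P_max = T_max·ω = 3.076×10^6 W.

3080 kW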